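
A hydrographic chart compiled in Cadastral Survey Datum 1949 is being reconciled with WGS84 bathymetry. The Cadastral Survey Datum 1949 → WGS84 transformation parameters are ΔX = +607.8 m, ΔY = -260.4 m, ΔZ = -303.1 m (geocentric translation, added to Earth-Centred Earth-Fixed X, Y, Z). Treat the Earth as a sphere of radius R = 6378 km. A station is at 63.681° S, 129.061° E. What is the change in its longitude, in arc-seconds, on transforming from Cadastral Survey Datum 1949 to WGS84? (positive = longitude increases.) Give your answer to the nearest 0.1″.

Δλ = -22.5″

sin φ = -0.896339, cos φ = 0.443368, sin λ = 0.776476, cos λ = -0.630147.
East component: ΔE = −sin λ·ΔX + cos λ·ΔY = −(0.776476)(607.8) + (-0.630147)(-260.4) = -307.85 m.
1° of latitude spans πR/180 = 111317 m; at latitude φ, 1° of longitude spans that × cos φ = 49354.5 m, so Δλ = -307.85 / 49354.5 × 3600 = -22.455″.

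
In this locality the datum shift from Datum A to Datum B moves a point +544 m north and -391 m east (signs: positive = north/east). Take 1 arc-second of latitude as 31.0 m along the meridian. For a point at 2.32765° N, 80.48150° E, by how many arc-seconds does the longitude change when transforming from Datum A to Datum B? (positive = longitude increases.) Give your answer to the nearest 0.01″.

Δλ = -12.62″

At latitude 2.32765°, cos φ = 0.999175.
1″ of longitude at this latitude = 31.00 × cos φ = 30.9744 m, so Δλ = -391.0 / 30.9744 = -12.623″.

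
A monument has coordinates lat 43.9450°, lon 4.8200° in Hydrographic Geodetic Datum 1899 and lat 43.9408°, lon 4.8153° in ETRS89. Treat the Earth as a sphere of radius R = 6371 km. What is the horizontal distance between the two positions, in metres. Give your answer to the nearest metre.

600 m

Δφ = 43.9408° − 43.9450° = -0.0042°; Δλ = 4.8153° − 4.8200° = -0.0047°.
1° along a meridian = πR/180 = 111195 m.
ΔN = Δφ × 111195 = -467.0 m; ΔE = Δλ × 111195 × cos(43.9450°) = -0.0047 × 111195 × 0.720006 = -376.3 m.
Distance = √(ΔE² + ΔN²) = √((-376.3)² + (-467.0)²) = 599.7 m.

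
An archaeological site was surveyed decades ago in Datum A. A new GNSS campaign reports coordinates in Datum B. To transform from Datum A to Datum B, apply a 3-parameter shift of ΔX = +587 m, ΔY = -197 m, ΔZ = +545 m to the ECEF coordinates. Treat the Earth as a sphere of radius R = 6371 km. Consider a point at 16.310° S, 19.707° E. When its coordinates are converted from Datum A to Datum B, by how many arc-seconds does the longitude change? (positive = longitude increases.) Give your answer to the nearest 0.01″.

Δλ = -12.93″

sin φ = -0.280834, cos φ = 0.959756, sin λ = 0.337210, cos λ = 0.941429.
East component: ΔE = −sin λ·ΔX + cos λ·ΔY = −(0.337210)(587) + (0.941429)(-197) = -383.40 m.
1° of latitude spans πR/180 = 111195 m; at latitude φ, 1° of longitude spans that × cos φ = 106720.0 m, so Δλ = -383.40 / 106720.0 × 3600 = -12.933″.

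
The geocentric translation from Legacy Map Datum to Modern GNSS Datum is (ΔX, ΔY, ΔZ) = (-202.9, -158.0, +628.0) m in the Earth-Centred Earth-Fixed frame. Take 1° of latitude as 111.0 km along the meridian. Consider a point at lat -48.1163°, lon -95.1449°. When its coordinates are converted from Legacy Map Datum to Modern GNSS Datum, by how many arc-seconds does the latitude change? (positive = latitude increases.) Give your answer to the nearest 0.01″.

sin φ = -0.744502, cos φ = 0.667621, sin λ = -0.995971, cos λ = -0.089675.
North component: ΔN = −sin φ cos λ·ΔX − sin φ sin λ·ΔY + cos φ·ΔZ = −(-0.744502)(-0.089675)(-202.9) − (-0.744502)(-0.995971)(-158.0) + (0.667621)(628.0) = 549.97 m.
1° of latitude spans 111000 m, so Δφ = 549.97 / 111000 × 3600 = 17.837″.

Δφ = 17.84″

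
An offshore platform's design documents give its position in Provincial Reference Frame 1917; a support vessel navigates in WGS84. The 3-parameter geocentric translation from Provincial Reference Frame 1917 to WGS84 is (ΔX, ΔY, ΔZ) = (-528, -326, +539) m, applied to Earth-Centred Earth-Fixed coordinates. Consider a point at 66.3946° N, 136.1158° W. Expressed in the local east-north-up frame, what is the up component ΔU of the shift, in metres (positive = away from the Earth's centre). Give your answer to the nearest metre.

The local up (radial) axis is (cos φ cos λ, cos φ sin λ, sin φ), giving ΔU = 152.386 + 90.492 + 493.899 = 736.78 m.

ΔU = 737 m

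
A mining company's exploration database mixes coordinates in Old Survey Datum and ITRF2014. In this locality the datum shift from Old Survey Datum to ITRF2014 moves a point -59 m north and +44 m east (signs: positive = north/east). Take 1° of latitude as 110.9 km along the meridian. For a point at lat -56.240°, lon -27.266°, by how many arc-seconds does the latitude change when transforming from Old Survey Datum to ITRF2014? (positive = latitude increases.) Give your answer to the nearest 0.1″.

1° of latitude = 110.9 km, so Δφ = -59.0 / 110900 = -0.0005320° = -1.915″.

Δφ = -1.9″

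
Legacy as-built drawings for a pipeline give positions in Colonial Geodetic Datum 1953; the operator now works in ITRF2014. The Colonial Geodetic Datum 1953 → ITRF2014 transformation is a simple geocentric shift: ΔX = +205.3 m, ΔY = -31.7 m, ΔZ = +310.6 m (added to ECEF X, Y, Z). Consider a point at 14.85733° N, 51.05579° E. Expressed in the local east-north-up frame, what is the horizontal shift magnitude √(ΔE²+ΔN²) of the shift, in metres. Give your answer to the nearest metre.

At φ = 14.85733°, λ = 51.05579°: sin φ = 0.256413, cos φ = 0.966567, sin λ = 0.777758, cos λ = 0.628563.
ΔE = −sin λ·ΔX + cos λ·ΔY = −(0.777758)·(205.3) + (0.628563)·(-31.7) = -179.60 m.
ΔN = −sin φ cos λ·ΔX − sin φ sin λ·ΔY + cos φ·ΔZ = −(0.256413)(0.628563)(205.3) − (0.256413)(0.777758)(-31.7) + (0.966567)(310.6) = 273.45 m.
Horizontal magnitude = √(ΔE² + ΔN²) = √((-179.60)² + 273.45²) = 327.15 m.

327 m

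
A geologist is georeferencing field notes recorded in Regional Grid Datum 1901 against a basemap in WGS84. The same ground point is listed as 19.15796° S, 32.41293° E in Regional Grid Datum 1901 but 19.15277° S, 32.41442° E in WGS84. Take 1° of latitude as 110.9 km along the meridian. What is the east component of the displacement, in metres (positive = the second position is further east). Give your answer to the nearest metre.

ΔE = 156 m

Δφ = -19.15277° − -19.15796° = +0.00519°; Δλ = 32.41442° − 32.41293° = +0.00149°.
ΔN = Δφ × 110900 = 575.6 m; ΔE = Δλ × 110900 × cos(-19.15796°) = +0.00149 × 110900 × 0.944617 = 156.1 m.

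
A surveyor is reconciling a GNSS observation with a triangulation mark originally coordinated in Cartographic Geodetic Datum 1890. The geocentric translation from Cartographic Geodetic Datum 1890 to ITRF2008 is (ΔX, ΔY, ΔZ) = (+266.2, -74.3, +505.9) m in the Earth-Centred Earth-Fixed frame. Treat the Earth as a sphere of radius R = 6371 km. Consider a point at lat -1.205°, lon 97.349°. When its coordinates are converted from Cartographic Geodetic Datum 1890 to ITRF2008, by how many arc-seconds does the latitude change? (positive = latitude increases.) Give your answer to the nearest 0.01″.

sin φ = -0.021030, cos φ = 0.999779, sin λ = 0.991785, cos λ = -0.127913.
North component: ΔN = −sin φ cos λ·ΔX − sin φ sin λ·ΔY + cos φ·ΔZ = −(-0.021030)(-0.127913)(266.2) − (-0.021030)(0.991785)(-74.3) + (0.999779)(505.9) = 503.52 m.
1° of latitude spans πR/180 = 111195 m, so Δφ = 503.52 / 111195 × 3600 = 16.302″.

Δφ = 16.30″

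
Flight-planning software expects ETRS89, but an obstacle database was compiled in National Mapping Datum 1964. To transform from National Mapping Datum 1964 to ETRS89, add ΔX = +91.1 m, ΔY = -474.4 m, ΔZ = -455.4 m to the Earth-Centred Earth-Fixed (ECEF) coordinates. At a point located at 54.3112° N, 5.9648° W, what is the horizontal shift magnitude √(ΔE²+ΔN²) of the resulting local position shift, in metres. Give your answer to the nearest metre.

598 m

The local east axis at (φ, λ) is (−sin λ, cos λ, 0), so ΔE = −sin(-5.9648°)·91.1 + cos(-5.9648°)·(-474.4) = -462.36 m.
The local north axis is (−sin φ cos λ, −sin φ sin λ, cos φ), giving ΔN = -73.591 − 40.040 − 265.672 = -379.30 m.
Horizontal magnitude = √(ΔE² + ΔN²) = √((-462.36)² + (-379.30)²) = 598.04 m.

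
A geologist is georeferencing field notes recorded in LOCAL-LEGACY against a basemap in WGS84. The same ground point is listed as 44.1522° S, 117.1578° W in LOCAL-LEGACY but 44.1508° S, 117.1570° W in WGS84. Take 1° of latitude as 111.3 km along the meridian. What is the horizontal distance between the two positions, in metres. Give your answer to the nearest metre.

168 m

Δφ = -44.1508° − -44.1522° = +0.0014°; Δλ = -117.1570° − -117.1578° = +0.0008°.
ΔN = Δφ × 111300 = 155.8 m; ΔE = Δλ × 111300 × cos(-44.1522°) = +0.0008 × 111300 × 0.717492 = 63.9 m.
Distance = √(ΔE² + ΔN²) = √(63.9² + 155.8²) = 168.4 m.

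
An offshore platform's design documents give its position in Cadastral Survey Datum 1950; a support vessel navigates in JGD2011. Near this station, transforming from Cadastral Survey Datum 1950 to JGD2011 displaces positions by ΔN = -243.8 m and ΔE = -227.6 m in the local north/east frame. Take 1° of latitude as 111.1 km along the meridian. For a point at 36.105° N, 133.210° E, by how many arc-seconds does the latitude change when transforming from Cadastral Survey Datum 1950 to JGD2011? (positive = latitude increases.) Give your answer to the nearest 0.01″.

1° of latitude = 111.1 km, so Δφ = -243.8 / 111100 = -0.0021944° = -7.900″.

Δφ = -7.90″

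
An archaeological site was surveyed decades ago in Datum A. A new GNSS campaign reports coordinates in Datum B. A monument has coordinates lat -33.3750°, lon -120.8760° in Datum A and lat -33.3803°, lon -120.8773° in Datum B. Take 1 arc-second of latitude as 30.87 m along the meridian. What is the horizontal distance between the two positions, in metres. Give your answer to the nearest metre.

Δφ = -33.3803° − -33.3750° = -0.0053°; Δλ = -120.8773° − -120.8760° = -0.0013°.
1° of latitude = 3600 × 30.87 = 111132 m.
ΔN = Δφ × 111132 = -589.0 m; ΔE = Δλ × 111132 × cos(-33.3750°) = -0.0013 × 111132 × 0.835088 = -120.6 m.
Distance = √(ΔE² + ΔN²) = √((-120.6)² + (-589.0)²) = 601.2 m.

601 m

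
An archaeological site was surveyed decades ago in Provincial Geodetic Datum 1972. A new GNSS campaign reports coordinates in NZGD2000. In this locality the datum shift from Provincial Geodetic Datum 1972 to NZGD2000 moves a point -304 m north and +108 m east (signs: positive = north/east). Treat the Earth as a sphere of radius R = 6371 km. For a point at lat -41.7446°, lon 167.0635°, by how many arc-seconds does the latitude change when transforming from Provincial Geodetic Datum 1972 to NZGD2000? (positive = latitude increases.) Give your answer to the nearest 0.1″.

On a sphere of radius R, 1 rad of latitude = R, so Δφ = ΔN / R = -304.0 / 6371000 = -4.7716e-05 rad = -9.842″.

Δφ = -9.8″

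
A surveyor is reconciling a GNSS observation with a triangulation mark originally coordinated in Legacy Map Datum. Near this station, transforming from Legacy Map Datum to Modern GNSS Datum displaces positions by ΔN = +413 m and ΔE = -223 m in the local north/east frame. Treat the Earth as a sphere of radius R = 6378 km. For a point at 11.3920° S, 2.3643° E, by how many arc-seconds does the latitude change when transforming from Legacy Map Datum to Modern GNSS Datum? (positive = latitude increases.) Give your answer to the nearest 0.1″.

Δφ = 13.4″

On a sphere of radius R, 1 rad of latitude = R, so Δφ = ΔN / R = 413.0 / 6378000 = 6.4754e-05 rad = 13.356″.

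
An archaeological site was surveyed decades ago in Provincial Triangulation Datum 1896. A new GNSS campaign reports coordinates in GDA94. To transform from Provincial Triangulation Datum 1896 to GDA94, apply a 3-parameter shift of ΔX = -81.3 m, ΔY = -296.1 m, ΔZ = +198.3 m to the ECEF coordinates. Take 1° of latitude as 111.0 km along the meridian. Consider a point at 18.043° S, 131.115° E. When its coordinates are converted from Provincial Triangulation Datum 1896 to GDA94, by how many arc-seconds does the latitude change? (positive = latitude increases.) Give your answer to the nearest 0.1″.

Δφ = 4.4″

sin φ = -0.309731, cos φ = 0.950824, sin λ = 0.753391, cos λ = -0.657573.
North component: ΔN = −sin φ cos λ·ΔX − sin φ sin λ·ΔY + cos φ·ΔZ = −(-0.309731)(-0.657573)(-81.3) − (-0.309731)(0.753391)(-296.1) + (0.950824)(198.3) = 136.01 m.
1° of latitude spans 111000 m, so Δφ = 136.01 / 111000 × 3600 = 4.411″.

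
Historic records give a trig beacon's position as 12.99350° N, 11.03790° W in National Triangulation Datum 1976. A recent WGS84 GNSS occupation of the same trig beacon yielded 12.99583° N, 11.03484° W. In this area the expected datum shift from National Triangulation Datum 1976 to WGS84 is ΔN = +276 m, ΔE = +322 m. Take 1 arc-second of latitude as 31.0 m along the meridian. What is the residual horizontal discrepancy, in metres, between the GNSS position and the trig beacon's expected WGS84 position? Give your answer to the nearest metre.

19 m

Observed coordinate differences: Δφ = +0.00233°, Δλ = +0.00306°.
Converting to metres (1° lat = 111600 m, cos φ = 0.974396): observed ΔN = 260.0 m, observed ΔE = 332.8 m.
Subtracting the expected shift leaves a residual of 260.0 − (276) = -16.0 m north and 332.8 − (322) = 10.8 m east.
Residual distance = √((-16.0)² + 10.8²) = 19.3 m.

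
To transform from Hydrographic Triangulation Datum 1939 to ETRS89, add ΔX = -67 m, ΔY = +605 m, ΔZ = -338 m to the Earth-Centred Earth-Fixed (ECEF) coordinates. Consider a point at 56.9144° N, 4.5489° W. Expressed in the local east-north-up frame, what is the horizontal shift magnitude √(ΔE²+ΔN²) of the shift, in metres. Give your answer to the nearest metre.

604 m

At φ = 56.9144°, λ = -4.5489°: sin φ = 0.837856, cos φ = 0.545891, sin λ = -0.079310, cos λ = 0.996850.
ΔE = −sin λ·ΔX + cos λ·ΔY = −(-0.079310)·(-67) + (0.996850)·(605) = 597.78 m.
ΔN = −sin φ cos λ·ΔX − sin φ sin λ·ΔY + cos φ·ΔZ = −(0.837856)(0.996850)(-67) − (0.837856)(-0.079310)(605) + (0.545891)(-338) = -88.35 m.
Horizontal magnitude = √(ΔE² + ΔN²) = √(597.78² + (-88.35)²) = 604.27 m.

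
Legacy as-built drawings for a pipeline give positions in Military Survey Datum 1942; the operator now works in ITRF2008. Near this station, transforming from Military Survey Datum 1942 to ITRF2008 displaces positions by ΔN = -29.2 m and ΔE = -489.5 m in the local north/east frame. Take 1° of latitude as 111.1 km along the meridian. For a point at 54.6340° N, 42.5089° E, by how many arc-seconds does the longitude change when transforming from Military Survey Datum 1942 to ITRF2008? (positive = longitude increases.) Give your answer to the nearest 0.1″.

Δλ = -27.4″

At latitude 54.6340°, cos φ = 0.578797.
1° of longitude at this latitude = 111.1 × cos φ = 64.30 km, so Δλ = -489.5 / 64304.4 = -0.0076122° = -27.404″.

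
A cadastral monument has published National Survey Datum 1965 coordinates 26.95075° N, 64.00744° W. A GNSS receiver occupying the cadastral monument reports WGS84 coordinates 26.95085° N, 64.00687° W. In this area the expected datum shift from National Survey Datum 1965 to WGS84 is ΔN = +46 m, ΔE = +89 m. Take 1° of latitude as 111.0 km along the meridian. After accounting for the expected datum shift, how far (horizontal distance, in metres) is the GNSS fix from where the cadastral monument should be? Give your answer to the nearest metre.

48 m

Observed coordinate differences: Δφ = +0.00010°, Δλ = +0.00057°.
Converting to metres (1° lat = 111000 m, cos φ = 0.891396): observed ΔN = 11.1 m, observed ΔE = 56.4 m.
Subtracting the expected shift leaves a residual of 11.1 − (46) = -34.9 m north and 56.4 − (89) = -32.6 m east.
Residual distance = √((-34.9)² + (-32.6)²) = 47.8 m.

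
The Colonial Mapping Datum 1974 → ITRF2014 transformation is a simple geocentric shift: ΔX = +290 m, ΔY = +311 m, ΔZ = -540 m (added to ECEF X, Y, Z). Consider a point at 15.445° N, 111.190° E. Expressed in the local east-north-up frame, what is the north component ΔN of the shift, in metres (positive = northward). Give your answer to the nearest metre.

ΔN = -570 m

The local north axis is (−sin φ cos λ, −sin φ sin λ, cos φ), giving ΔN = 27.916 − 77.223 − 520.499 = -569.81 m.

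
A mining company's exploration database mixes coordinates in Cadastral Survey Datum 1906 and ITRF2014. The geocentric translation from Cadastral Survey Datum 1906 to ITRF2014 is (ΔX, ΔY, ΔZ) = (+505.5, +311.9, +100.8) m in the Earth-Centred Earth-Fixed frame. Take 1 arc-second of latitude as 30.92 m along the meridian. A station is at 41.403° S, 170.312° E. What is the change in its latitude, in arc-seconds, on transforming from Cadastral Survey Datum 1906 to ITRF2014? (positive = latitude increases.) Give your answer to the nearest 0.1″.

Δφ = -7.1″

sin φ = -0.661351, cos φ = 0.750076, sin λ = 0.168283, cos λ = -0.985739.
North component: ΔN = −sin φ cos λ·ΔX − sin φ sin λ·ΔY + cos φ·ΔZ = −(-0.661351)(-0.985739)(505.5) − (-0.661351)(0.168283)(311.9) + (0.750076)(100.8) = -219.22 m.
1° of latitude spans 3600 × 30.92 = 111312 m, so Δφ = -219.22 / 111312 × 3600 = -7.090″.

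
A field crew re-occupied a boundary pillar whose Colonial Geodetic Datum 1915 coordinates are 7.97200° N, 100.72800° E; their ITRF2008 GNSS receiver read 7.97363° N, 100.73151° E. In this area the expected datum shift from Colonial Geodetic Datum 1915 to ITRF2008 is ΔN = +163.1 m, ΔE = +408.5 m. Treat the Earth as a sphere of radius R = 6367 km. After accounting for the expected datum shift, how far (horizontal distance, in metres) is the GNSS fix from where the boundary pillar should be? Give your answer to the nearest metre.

29 m

Observed coordinate differences: Δφ = +0.00163°, Δλ = +0.00351°.
Converting to metres (1° lat = 111125 m, cos φ = 0.990336): observed ΔN = 181.1 m, observed ΔE = 386.3 m.
Subtracting the expected shift leaves a residual of 181.1 − (163.1) = 18.0 m north and 386.3 − (408.5) = -22.2 m east.
Residual distance = √(18.0² + (-22.2)²) = 28.6 m.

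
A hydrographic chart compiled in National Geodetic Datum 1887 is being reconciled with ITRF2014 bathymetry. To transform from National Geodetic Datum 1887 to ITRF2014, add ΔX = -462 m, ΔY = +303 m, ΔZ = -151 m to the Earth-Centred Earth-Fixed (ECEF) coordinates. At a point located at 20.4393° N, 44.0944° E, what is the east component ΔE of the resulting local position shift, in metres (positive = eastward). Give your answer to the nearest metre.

The local east axis at (φ, λ) is (−sin λ, cos λ, 0), so ΔE = −sin(44.0944°)·(-462) + cos(44.0944°)·303 = 539.09 m.

ΔE = 539 m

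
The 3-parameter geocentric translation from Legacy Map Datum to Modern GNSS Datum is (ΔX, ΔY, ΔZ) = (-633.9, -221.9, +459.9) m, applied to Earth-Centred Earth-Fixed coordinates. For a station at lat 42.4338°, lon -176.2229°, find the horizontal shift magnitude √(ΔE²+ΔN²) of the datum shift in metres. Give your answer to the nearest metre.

The local east axis at (φ, λ) is (−sin λ, cos λ, 0), so ΔE = −sin(-176.2229°)·(-633.9) + cos(-176.2229°)·(-221.9) = 179.66 m.
The local north axis is (−sin φ cos λ, −sin φ sin λ, cos φ), giving ΔN = -426.787 − 9.863 + 339.433 = -97.22 m.
Horizontal magnitude = √(ΔE² + ΔN²) = √(179.66² + (-97.22)²) = 204.28 m.

204 m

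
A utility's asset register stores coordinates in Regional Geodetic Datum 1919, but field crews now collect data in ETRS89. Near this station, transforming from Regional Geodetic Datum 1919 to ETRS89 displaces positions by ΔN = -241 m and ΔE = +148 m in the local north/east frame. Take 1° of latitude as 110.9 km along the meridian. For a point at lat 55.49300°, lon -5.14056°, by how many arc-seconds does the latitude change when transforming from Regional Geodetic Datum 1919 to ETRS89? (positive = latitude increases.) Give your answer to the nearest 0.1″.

Δφ = -7.8″

1° of latitude = 110.9 km, so Δφ = -241.0 / 110900 = -0.0021731° = -7.823″.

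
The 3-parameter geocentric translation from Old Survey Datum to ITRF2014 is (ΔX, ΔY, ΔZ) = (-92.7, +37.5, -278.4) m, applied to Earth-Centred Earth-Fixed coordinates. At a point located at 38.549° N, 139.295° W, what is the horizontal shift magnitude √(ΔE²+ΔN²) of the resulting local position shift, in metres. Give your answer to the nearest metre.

262 m

At φ = 38.549°, λ = -139.295°: sin φ = 0.623184, cos φ = 0.782075, sin λ = -0.652165, cos λ = -0.758077.
ΔE = −sin λ·ΔX + cos λ·ΔY = −(-0.652165)·(-92.7) + (-0.758077)·(37.5) = -88.88 m.
ΔN = −sin φ cos λ·ΔX − sin φ sin λ·ΔY + cos φ·ΔZ = −(0.623184)(-0.758077)(-92.7) − (0.623184)(-0.652165)(37.5) + (0.782075)(-278.4) = -246.28 m.
Horizontal magnitude = √(ΔE² + ΔN²) = √((-88.88)² + (-246.28)²) = 261.83 m.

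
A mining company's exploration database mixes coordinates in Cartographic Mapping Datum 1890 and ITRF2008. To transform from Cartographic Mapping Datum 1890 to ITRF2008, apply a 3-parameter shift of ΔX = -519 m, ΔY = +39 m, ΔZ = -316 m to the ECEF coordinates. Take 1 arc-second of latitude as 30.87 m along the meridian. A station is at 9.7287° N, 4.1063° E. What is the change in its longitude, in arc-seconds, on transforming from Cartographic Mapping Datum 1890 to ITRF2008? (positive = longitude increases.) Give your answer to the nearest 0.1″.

sin φ = 0.168983, cos φ = 0.985619, sin λ = 0.071607, cos λ = 0.997433.
East component: ΔE = −sin λ·ΔX + cos λ·ΔY = −(0.071607)(-519) + (0.997433)(39) = 76.06 m.
1° of latitude spans 3600 × 30.87 = 111132 m; at latitude φ, 1° of longitude spans that × cos φ = 109533.8 m, so Δλ = 76.06 / 109533.8 × 3600 = 2.500″.

Δλ = 2.5″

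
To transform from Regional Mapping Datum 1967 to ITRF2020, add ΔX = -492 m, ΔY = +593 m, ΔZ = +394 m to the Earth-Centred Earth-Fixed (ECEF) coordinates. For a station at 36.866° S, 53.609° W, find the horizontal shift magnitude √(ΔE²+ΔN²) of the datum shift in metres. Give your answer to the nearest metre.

153 m

The local east axis at (φ, λ) is (−sin λ, cos λ, 0), so ΔE = −sin(-53.609°)·(-492) + cos(-53.609°)·593 = -44.23 m.
The local north axis is (−sin φ cos λ, −sin φ sin λ, cos φ), giving ΔN = -175.124 − 286.388 + 315.216 = -146.30 m.
Horizontal magnitude = √(ΔE² + ΔN²) = √((-44.23)² + (-146.30)²) = 152.84 m.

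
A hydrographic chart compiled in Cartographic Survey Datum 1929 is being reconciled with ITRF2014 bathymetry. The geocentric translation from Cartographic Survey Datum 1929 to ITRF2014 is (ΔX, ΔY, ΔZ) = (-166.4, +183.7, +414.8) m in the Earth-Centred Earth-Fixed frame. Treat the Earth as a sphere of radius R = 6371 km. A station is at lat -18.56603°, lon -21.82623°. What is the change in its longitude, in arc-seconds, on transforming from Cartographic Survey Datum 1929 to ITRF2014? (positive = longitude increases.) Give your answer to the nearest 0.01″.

Δλ = 3.71″

sin φ = -0.318397, cos φ = 0.947957, sin λ = -0.371793, cos λ = 0.928316.
East component: ΔE = −sin λ·ΔX + cos λ·ΔY = −(-0.371793)(-166.4) + (0.928316)(183.7) = 108.67 m.
1° of latitude spans πR/180 = 111195 m; at latitude φ, 1° of longitude spans that × cos φ = 105408.0 m, so Δλ = 108.67 / 105408.0 × 3600 = 3.711″.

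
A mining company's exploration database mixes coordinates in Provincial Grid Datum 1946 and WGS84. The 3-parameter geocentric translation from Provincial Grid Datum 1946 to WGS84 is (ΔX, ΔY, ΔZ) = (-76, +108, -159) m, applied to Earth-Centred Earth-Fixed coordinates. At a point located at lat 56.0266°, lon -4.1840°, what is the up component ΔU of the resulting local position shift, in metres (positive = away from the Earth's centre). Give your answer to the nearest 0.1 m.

ΔU = -178.6 m

At φ = 56.0266°, λ = -4.1840°: sin φ = 0.829297, cos φ = 0.558808, sin λ = -0.072960, cos λ = 0.997335.
ΔU = cos φ cos λ·ΔX + cos φ sin λ·ΔY + sin φ·ΔZ = (0.558808)(0.997335)(-76) + (0.558808)(-0.072960)(108) + (0.829297)(-159) = -178.62 m.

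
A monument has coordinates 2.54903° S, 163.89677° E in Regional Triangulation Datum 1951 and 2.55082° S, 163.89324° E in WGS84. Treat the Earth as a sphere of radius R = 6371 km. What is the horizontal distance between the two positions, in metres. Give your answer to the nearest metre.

Δφ = -2.55082° − -2.54903° = -0.00179°; Δλ = 163.89324° − 163.89677° = -0.00353°.
1° along a meridian = πR/180 = 111195 m.
ΔN = Δφ × 111195 = -199.0 m; ΔE = Δλ × 111195 × cos(-2.54903°) = -0.00353 × 111195 × 0.999011 = -392.1 m.
Distance = √(ΔE² + ΔN²) = √((-392.1)² + (-199.0)²) = 439.8 m.

440 m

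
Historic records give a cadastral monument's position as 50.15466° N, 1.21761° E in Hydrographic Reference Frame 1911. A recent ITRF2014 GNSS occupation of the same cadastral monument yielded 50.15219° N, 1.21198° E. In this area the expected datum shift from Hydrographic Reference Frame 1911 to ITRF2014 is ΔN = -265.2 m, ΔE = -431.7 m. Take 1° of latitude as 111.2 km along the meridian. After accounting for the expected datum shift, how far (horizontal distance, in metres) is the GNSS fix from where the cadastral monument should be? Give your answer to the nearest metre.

32 m

Observed coordinate differences: Δφ = -0.00247°, Δλ = -0.00563°.
Converting to metres (1° lat = 111200 m, cos φ = 0.640717): observed ΔN = -274.7 m, observed ΔE = -401.1 m.
Subtracting the expected shift leaves a residual of -274.7 − (-265.2) = -9.5 m north and -401.1 − (-431.7) = 30.6 m east.
Residual distance = √((-9.5)² + 30.6²) = 32.0 m.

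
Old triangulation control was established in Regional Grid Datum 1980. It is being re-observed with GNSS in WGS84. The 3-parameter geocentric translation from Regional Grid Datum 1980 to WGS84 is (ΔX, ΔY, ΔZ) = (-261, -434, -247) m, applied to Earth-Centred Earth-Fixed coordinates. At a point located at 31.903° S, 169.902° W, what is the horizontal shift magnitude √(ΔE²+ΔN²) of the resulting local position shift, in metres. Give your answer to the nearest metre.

383 m

The local east axis at (φ, λ) is (−sin λ, cos λ, 0), so ΔE = −sin(-169.902°)·(-261) + cos(-169.902°)·(-434) = 381.52 m.
The local north axis is (−sin φ cos λ, −sin φ sin λ, cos φ), giving ΔN = 135.797 + 40.214 − 209.689 = -33.68 m.
Horizontal magnitude = √(ΔE² + ΔN²) = √(381.52² + (-33.68)²) = 383.00 m.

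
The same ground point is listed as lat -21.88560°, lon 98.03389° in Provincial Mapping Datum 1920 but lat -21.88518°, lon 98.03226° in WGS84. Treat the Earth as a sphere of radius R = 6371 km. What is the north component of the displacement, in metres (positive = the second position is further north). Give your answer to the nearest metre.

Δφ = -21.88518° − -21.88560° = +0.00042°; Δλ = 98.03226° − 98.03389° = -0.00163°.
1° along a meridian = πR/180 = 111195 m.
ΔN = Δφ × 111195 = 46.7 m; ΔE = Δλ × 111195 × cos(-21.88560°) = -0.00163 × 111195 × 0.927930 = -168.2 m.

ΔN = 47 m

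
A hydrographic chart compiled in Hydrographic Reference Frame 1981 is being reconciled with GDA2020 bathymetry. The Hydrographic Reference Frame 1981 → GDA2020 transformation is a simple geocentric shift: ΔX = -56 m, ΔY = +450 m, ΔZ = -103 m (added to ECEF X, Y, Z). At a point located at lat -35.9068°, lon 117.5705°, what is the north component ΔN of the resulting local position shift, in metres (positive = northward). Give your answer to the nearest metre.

ΔN = 166 m

The local north axis is (−sin φ cos λ, −sin φ sin λ, cos φ), giving ΔN = 15.201 + 233.942 − 83.427 = 165.72 m.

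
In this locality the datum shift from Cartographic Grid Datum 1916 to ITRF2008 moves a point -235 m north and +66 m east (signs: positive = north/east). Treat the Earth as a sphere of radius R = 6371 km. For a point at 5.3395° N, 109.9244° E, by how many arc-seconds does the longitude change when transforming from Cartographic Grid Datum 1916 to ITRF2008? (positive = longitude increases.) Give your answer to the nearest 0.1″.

Δλ = 2.1″

At latitude 5.3395°, cos φ = 0.995661.
One radian of longitude at latitude φ spans R cos φ, so Δλ = ΔE / (R cos φ) = 66.0 / (6371000 × 0.995661) = 1.0405e-05 rad = 2.146″.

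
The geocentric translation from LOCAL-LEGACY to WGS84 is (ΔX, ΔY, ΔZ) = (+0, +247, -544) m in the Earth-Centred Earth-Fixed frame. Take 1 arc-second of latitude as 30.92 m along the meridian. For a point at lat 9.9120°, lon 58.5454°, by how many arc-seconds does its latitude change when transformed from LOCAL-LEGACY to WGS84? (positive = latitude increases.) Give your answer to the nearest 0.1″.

Δφ = -18.5″

sin φ = 0.172135, cos φ = 0.985073, sin λ = 0.853054, cos λ = 0.521823.
North component: ΔN = −sin φ cos λ·ΔX − sin φ sin λ·ΔY + cos φ·ΔZ = −(0.172135)(0.521823)(0) − (0.172135)(0.853054)(247) + (0.985073)(-544) = -572.15 m.
1° of latitude spans 3600 × 30.92 = 111312 m, so Δφ = -572.15 / 111312 × 3600 = -18.504″.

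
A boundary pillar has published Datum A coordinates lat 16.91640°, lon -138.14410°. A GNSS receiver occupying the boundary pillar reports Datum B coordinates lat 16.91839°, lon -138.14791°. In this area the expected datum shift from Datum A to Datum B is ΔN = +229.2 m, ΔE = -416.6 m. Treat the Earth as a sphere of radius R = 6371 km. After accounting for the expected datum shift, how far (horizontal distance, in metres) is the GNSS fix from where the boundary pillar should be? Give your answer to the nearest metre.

14 m

Observed coordinate differences: Δφ = +0.00199°, Δλ = -0.00381°.
Converting to metres (1° lat = 111195 m, cos φ = 0.956730): observed ΔN = 221.3 m, observed ΔE = -405.3 m.
Subtracting the expected shift leaves a residual of 221.3 − (229.2) = -7.9 m north and -405.3 − (-416.6) = 11.3 m east.
Residual distance = √((-7.9)² + 11.3²) = 13.8 m.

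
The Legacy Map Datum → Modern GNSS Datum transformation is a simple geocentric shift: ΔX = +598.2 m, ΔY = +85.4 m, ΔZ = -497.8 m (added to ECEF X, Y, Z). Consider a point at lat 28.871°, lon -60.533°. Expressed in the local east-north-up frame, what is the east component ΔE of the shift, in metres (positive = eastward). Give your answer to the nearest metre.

The local east axis at (φ, λ) is (−sin λ, cos λ, 0), so ΔE = −sin(-60.533°)·598.2 + cos(-60.533°)·85.4 = 562.83 m.

ΔE = 563 m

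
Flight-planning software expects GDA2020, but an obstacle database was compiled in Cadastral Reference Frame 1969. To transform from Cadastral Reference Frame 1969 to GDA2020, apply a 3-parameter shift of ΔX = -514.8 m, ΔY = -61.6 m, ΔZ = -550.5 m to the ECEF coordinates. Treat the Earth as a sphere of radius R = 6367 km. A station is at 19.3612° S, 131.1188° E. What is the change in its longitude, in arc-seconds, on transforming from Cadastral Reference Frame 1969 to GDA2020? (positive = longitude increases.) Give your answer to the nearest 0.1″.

Δλ = 14.7″

sin φ = -0.331522, cos φ = 0.943447, sin λ = 0.753348, cos λ = -0.657622.
East component: ΔE = −sin λ·ΔX + cos λ·ΔY = −(0.753348)(-514.8) + (-0.657622)(-61.6) = 428.33 m.
1° of latitude spans πR/180 = 111125 m; at latitude φ, 1° of longitude spans that × cos φ = 104840.7 m, so Δλ = 428.33 / 104840.7 × 3600 = 14.708″.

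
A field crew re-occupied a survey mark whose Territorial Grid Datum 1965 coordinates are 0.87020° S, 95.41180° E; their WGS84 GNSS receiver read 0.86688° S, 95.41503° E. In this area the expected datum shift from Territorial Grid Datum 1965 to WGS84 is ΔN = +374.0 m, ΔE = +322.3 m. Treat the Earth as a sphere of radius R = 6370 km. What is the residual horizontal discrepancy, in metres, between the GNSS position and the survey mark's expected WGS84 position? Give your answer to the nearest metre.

Observed coordinate differences: Δφ = +0.00332°, Δλ = +0.00323°.
Converting to metres (1° lat = 111177 m, cos φ = 0.999885): observed ΔN = 369.1 m, observed ΔE = 359.1 m.
Subtracting the expected shift leaves a residual of 369.1 − (374.0) = -4.9 m north and 359.1 − (322.3) = 36.8 m east.
Residual distance = √((-4.9)² + 36.8²) = 37.1 m.

37 m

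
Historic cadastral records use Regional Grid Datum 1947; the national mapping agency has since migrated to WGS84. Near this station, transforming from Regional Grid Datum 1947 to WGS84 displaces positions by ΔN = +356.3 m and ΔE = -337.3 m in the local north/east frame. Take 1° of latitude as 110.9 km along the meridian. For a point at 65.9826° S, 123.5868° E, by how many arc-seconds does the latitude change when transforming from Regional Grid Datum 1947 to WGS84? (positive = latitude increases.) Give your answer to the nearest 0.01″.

1° of latitude = 110.9 km, so Δφ = 356.3 / 110900 = 0.0032128° = 11.566″.

Δφ = 11.57″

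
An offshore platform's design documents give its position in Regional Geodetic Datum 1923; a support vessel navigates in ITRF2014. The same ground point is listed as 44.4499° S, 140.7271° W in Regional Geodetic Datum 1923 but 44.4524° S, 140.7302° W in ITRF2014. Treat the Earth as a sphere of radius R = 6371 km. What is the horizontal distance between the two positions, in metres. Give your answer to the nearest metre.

371 m

Δφ = -44.4524° − -44.4499° = -0.0025°; Δλ = -140.7302° − -140.7271° = -0.0031°.
1° along a meridian = πR/180 = 111195 m.
ΔN = Δφ × 111195 = -278.0 m; ΔE = Δλ × 111195 × cos(-44.4499°) = -0.0031 × 111195 × 0.713863 = -246.1 m.
Distance = √(ΔE² + ΔN²) = √((-246.1)² + (-278.0)²) = 371.3 m.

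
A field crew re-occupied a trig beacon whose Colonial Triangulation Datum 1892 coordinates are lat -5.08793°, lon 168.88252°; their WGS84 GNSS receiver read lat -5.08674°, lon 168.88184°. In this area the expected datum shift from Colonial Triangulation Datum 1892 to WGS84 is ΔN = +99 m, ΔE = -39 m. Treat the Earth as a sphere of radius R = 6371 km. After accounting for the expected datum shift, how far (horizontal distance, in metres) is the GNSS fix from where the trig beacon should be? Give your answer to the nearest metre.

Observed coordinate differences: Δφ = +0.00119°, Δλ = -0.00068°.
Converting to metres (1° lat = 111195 m, cos φ = 0.996060): observed ΔN = 132.3 m, observed ΔE = -75.3 m.
Subtracting the expected shift leaves a residual of 132.3 − (99) = 33.3 m north and -75.3 − (-39) = -36.3 m east.
Residual distance = √(33.3² + (-36.3)²) = 49.3 m.

49 m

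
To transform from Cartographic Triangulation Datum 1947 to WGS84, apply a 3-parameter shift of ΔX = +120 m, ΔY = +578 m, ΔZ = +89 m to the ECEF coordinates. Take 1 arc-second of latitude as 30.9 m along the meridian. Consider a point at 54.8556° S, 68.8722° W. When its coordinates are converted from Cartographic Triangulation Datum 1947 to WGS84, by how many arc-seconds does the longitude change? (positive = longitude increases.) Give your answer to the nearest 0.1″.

Δλ = 18.0″

sin φ = -0.817704, cos φ = 0.575639, sin λ = -0.932779, cos λ = 0.360449.
East component: ΔE = −sin λ·ΔX + cos λ·ΔY = −(-0.932779)(120) + (0.360449)(578) = 320.27 m.
1° of latitude spans 3600 × 30.90 = 111240 m; at latitude φ, 1° of longitude spans that × cos φ = 64034.1 m, so Δλ = 320.27 / 64034.1 × 3600 = 18.006″.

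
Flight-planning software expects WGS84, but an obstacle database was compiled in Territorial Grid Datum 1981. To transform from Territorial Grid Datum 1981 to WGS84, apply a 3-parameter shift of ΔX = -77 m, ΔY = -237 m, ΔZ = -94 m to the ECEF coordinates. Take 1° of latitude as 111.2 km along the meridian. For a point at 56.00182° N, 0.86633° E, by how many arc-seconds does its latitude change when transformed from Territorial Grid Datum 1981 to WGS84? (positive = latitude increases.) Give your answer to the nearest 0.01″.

Δφ = 0.46″

sin φ = 0.829055, cos φ = 0.559167, sin λ = 0.015120, cos λ = 0.999886.
North component: ΔN = −sin φ cos λ·ΔX − sin φ sin λ·ΔY + cos φ·ΔZ = −(0.829055)(0.999886)(-77) − (0.829055)(0.015120)(-237) + (0.559167)(-94) = 14.24 m.
1° of latitude spans 111200 m, so Δφ = 14.24 / 111200 × 3600 = 0.461″.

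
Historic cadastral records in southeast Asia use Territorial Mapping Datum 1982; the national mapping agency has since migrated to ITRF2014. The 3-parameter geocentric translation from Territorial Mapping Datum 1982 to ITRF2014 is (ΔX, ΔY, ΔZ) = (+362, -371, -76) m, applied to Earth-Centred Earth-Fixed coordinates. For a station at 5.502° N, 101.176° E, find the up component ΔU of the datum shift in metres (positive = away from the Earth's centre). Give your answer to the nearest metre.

ΔU = -439 m

At φ = 5.502°, λ = 101.176°: sin φ = 0.095880, cos φ = 0.995393, sin λ = 0.981036, cos λ = -0.193823.
ΔU = cos φ cos λ·ΔX + cos φ sin λ·ΔY + sin φ·ΔZ = (0.995393)(-0.193823)(362) + (0.995393)(0.981036)(-371) + (0.095880)(-76) = -439.42 m.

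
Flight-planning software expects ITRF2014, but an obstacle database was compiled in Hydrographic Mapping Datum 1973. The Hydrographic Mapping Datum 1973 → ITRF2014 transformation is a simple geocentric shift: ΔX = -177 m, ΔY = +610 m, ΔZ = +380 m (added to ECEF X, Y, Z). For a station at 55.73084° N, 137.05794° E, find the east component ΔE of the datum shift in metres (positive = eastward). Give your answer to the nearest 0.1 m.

ΔE = -326.0 m

The local east axis at (φ, λ) is (−sin λ, cos λ, 0), so ΔE = −sin(137.05794°)·(-177) + cos(137.05794°)·610 = -325.96 m.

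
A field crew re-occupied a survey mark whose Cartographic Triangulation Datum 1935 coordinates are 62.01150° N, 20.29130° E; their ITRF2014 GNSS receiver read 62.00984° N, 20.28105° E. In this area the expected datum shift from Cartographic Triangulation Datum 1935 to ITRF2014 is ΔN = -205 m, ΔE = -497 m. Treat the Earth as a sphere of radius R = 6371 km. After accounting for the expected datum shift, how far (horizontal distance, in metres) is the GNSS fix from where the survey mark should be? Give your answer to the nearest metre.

Observed coordinate differences: Δφ = -0.00166°, Δλ = -0.01025°.
Converting to metres (1° lat = 111195 m, cos φ = 0.469294): observed ΔN = -184.6 m, observed ΔE = -534.9 m.
Subtracting the expected shift leaves a residual of -184.6 − (-205) = 20.4 m north and -534.9 − (-497) = -37.9 m east.
Residual distance = √(20.4² + (-37.9)²) = 43.0 m.

43 m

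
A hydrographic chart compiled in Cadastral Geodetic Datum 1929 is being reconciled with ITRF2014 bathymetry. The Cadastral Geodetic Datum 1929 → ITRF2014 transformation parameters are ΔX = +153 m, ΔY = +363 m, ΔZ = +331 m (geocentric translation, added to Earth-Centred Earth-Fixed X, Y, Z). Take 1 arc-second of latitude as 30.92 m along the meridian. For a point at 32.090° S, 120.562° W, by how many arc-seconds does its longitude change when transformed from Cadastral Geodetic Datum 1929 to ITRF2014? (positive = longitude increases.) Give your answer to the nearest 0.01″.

sin φ = -0.531251, cos φ = 0.847215, sin λ = -0.861079, cos λ = -0.508470.
East component: ΔE = −sin λ·ΔX + cos λ·ΔY = −(-0.861079)(153) + (-0.508470)(363) = -52.83 m.
1° of latitude spans 3600 × 30.92 = 111312 m; at latitude φ, 1° of longitude spans that × cos φ = 94305.2 m, so Δλ = -52.83 / 94305.2 × 3600 = -2.017″.

Δλ = -2.02″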